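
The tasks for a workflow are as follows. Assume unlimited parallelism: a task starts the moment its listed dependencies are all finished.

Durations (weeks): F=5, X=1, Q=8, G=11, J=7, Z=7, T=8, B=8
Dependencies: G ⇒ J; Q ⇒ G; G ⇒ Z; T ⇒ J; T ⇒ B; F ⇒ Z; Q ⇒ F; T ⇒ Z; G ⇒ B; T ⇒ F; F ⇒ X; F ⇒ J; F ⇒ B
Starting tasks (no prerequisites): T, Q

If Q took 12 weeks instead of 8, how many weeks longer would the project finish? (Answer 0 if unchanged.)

4

Critical path before the change: Q→G→B = 8+11+8 = 27 giving 27 weeks.
Q lies on that path, so at 12 weeks the path becomes 31 weeks.
The critical path is still Q→G→B; finish is now 31 weeks.
Change in finish: 31 − 27 = +4 weeks.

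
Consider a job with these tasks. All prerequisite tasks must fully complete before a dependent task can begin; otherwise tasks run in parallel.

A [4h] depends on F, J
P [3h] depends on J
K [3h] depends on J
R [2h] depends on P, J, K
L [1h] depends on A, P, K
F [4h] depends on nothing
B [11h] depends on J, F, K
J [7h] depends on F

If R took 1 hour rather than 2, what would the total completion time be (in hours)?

25

As given, the longest chain is F→J→K→B = 4+7+3+11 = 25, so the finish is 25 hours.
The longest path through R is only 16 hours, so R has float 9.
The critical path is still F→J→K→B; finish is now 25 hours.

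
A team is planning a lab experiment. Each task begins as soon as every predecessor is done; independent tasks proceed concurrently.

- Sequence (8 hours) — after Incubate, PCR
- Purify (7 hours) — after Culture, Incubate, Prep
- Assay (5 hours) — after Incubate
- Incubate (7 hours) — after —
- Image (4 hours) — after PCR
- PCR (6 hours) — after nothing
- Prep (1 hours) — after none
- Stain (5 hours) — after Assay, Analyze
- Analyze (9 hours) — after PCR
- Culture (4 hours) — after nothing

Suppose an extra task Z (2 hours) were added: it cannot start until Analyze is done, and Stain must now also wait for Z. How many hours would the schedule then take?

Originally the schedule takes 20 hours.
With Z inserted, Stain now waits for max(Assay, Analyze, Z).
New critical path: PCR→Analyze→Z→Stain = 6+9+2+5 = 22 ⇒ 22 hours.

22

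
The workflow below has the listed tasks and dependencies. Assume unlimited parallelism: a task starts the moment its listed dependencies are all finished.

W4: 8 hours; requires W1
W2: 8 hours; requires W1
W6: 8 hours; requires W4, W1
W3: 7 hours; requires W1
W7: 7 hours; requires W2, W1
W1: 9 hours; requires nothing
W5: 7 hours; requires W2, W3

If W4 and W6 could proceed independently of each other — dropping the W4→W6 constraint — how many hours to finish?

24

With the dependency in place, W1→W4→W6 = 9+8+8 = 25 sets the finish at 25 hours.
Without W4→W6, W6's earliest start moves from 17 to 9.
New critical path: W1→W2→W5 = 9+8+7 = 24 ⇒ 24 hours.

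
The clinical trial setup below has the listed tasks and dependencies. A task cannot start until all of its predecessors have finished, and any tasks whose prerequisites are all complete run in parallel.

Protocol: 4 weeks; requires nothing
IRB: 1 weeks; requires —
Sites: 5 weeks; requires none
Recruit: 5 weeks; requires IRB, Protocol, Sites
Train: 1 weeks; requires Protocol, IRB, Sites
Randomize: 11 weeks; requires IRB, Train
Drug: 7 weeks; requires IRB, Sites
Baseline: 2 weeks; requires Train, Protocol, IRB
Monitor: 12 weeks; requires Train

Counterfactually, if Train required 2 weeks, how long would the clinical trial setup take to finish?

Baseline: Sites→Train→Monitor = 5+1+12 = 18 → 18 weeks.
Train lies on that path, so at 2 weeks the path becomes 19 weeks.
That remains the longest chain; total 19 weeks.

19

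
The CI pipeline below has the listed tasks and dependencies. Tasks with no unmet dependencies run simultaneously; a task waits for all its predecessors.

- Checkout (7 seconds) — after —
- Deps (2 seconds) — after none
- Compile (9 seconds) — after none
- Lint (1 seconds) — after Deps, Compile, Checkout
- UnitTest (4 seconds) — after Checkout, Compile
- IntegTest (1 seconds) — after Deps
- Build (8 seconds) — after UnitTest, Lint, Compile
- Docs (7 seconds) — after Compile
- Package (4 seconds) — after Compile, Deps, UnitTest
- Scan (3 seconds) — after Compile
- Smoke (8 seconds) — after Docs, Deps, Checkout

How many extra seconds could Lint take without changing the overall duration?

Compile→Docs→Smoke = 9+7+8 = 24 sets the makespan at 24 seconds.
Longest path through Lint: 18 seconds (earliest finish 10, latest finish 16).
So Lint can slip 16 − 10 = 6 seconds.

6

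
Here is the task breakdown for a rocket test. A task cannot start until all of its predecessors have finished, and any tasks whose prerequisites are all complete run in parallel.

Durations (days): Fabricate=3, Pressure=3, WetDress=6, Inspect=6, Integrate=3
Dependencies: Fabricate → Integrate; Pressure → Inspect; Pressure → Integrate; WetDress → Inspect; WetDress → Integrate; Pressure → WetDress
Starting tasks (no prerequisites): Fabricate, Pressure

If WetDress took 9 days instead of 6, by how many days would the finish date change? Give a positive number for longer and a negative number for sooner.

3

Actual critical path: Pressure→WetDress→Inspect = 3+6+6 = 15 ⇒ 15 days.
WetDress is on the critical path; changing it to 9 makes that path 18 days.
That remains the longest chain; total 18 days.
Change in finish: 18 − 15 = +3 days.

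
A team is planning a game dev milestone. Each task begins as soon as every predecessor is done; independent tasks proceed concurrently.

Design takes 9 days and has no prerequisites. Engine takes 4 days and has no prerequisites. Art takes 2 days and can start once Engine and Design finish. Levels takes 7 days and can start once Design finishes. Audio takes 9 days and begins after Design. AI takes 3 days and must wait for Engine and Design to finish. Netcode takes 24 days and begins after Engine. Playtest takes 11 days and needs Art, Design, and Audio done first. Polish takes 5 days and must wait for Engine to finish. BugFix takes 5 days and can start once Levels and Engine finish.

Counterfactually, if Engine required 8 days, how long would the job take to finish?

The binding path is Design→Audio→Playtest = 9+9+11 = 29; finish at 29 days.
The longest path through Engine is only 28 days, so Engine has float 1.
New critical path: Engine→Netcode = 8+24 = 32 ⇒ 32 days.

32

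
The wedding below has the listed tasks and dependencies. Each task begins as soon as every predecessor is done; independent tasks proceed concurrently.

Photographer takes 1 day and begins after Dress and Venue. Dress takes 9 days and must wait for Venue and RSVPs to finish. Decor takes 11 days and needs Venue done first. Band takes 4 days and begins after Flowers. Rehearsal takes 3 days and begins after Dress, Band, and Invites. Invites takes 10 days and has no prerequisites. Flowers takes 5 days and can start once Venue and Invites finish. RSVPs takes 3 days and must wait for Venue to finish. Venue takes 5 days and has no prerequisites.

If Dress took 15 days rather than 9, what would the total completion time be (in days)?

26

Critical path before the change: Invites→Flowers→Band→Rehearsal = 10+5+4+3 = 22 giving 22 days.
The longest path through Dress is only 20 days, so Dress has float 2.
New critical path: Venue→RSVPs→Dress→Rehearsal = 5+3+15+3 = 26 ⇒ 26 days.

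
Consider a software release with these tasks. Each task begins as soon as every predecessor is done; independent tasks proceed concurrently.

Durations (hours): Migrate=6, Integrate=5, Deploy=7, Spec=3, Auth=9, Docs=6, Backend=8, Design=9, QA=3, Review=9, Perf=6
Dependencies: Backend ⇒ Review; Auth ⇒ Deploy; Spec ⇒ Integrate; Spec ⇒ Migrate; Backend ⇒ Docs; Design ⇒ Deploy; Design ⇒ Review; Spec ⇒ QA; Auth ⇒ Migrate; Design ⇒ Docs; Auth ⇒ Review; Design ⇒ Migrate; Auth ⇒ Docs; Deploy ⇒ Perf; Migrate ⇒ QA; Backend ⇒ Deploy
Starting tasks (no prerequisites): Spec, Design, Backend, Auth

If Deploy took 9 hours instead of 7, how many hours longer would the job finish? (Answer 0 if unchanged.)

As given, the longest chain is Design→Deploy→Perf = 9+7+6 = 22, so the finish is 22 hours.
Since Deploy is critical, the +2 change carries straight to that chain (now 24 hours).
The critical path is still Design→Deploy→Perf; finish is now 24 hours.
Change in finish: 24 − 22 = +2 hours.

2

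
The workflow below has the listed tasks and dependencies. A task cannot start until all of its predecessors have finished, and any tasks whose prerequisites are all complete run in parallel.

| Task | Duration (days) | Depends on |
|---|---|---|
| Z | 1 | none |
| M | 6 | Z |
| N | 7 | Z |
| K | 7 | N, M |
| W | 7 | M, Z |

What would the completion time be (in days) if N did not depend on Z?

With the dependency in place, Z→N→K = 1+7+7 = 15 sets the finish at 15 days.
Without Z→N, N's earliest start moves from 1 to 0.
New critical path: Z→M→K = 1+6+7 = 14 ⇒ 14 days.

14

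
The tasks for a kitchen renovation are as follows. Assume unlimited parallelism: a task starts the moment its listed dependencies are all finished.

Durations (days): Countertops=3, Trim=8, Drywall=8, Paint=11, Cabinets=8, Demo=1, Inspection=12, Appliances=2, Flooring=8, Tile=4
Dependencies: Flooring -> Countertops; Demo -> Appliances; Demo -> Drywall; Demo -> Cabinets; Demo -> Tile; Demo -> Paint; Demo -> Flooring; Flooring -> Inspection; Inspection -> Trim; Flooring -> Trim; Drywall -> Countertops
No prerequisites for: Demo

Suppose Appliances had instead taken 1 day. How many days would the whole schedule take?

29

As given, the longest chain is Demo→Flooring→Inspection→Trim = 1+8+12+8 = 29, so the finish is 29 days.
Appliances is off the critical path — its longest chain is 3 days, giving 26 of slack.
No other chain overtakes it, so the finish is 29 days.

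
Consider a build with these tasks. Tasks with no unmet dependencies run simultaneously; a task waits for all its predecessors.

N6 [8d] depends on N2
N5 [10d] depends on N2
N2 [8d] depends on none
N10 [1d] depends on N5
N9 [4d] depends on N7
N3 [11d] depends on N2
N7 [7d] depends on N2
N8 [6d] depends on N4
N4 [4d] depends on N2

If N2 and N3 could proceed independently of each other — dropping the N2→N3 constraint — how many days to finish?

Original critical path: N2→N3 = 8+11 = 19 ⇒ 19 days.
Without N2→N3, N3's earliest start moves from 8 to 0.
The longest chain is now N2→N5→N10 = 8+10+1 = 19, so the schedule takes 19 days.

19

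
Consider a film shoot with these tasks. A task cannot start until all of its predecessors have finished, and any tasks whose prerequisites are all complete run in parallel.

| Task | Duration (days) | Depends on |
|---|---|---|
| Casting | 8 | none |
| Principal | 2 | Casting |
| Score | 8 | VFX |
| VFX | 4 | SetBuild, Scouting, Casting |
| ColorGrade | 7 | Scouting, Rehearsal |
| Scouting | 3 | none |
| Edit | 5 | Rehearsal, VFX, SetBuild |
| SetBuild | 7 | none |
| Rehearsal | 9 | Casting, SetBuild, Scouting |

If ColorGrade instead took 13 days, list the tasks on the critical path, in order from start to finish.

Casting, Rehearsal, ColorGrade

Critical path before the change: Casting→Rehearsal→ColorGrade = 8+9+7 = 24 giving 24 days.
Since ColorGrade is critical, the +6 change carries straight to that chain (now 30 days).
The critical path is still Casting→Rehearsal→ColorGrade; finish is now 30 days.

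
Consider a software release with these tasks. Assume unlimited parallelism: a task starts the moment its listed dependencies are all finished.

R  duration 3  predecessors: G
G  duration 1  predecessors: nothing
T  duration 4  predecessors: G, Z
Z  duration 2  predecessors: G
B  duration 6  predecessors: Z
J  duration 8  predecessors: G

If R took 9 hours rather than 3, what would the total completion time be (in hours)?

Critical path before the change: G→Z→B = 1+2+6 = 9 giving 9 hours.
The longest path through R is only 4 hours, so R has float 5.
The binding chain switches to G→R = 1+9 = 10; finish 10 hours.

10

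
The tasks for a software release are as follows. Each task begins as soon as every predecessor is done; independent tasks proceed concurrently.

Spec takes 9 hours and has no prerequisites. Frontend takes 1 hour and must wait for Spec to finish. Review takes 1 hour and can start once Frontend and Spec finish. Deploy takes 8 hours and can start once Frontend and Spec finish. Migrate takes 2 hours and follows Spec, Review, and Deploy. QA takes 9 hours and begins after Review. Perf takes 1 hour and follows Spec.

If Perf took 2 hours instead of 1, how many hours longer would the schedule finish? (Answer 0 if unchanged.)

Baseline: Spec→Frontend→Review→QA = 9+1+1+9 = 20 → 20 hours.
Perf has 10 hours of float (longest path through it is 10).
No other chain overtakes it, so the finish is 20 hours.
Change in finish: 20 − 20 = +0 hours.

0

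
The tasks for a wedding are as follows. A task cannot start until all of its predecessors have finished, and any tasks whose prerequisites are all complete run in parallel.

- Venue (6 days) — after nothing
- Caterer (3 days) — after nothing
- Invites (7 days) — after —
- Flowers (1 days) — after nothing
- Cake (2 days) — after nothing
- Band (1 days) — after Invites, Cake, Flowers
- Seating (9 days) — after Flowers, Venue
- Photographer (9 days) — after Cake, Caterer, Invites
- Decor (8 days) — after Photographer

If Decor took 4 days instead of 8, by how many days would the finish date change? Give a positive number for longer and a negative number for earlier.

-4

Actual critical path: Invites→Photographer→Decor = 7+9+8 = 24 ⇒ 24 days.
Since Decor is critical, the -4 change carries straight to that chain (now 20 days).
No other chain overtakes it, so the finish is 20 days.
Change in finish: 20 − 24 = -4 days.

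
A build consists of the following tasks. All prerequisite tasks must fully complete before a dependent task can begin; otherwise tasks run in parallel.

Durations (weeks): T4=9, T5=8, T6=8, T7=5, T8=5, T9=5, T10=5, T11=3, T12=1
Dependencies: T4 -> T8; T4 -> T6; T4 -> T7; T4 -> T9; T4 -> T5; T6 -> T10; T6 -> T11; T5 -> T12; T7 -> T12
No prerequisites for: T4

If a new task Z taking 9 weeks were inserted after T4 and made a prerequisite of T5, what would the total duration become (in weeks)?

Originally the plan takes 22 weeks.
With Z inserted, T5 now waits for max(T4, Z).
New critical path: T4→Z→T5→T12 = 9+9+8+1 = 27 ⇒ 27 weeks.

27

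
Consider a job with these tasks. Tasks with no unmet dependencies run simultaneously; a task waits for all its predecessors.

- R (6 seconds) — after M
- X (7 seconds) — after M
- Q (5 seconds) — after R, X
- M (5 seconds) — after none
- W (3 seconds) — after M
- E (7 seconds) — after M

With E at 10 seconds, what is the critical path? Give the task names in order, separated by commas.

M, X, Q

Baseline: M→X→Q = 5+7+5 = 17 → 17 seconds.
E has 5 seconds of float (longest path through it is 12).
That remains the longest chain; total 17 seconds.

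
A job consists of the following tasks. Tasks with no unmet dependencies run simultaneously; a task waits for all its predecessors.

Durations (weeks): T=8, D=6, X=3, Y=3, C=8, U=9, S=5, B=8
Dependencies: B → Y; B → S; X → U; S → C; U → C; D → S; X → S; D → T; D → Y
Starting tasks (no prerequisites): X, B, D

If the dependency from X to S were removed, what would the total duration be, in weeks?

21

Original critical path: B→S→C = 8+5+8 = 21 ⇒ 21 weeks.
Dropping X→S doesn't change S's earliest start (8); another predecessor still binds.
New critical path: B→S→C = 8+5+8 = 21 ⇒ 21 weeks.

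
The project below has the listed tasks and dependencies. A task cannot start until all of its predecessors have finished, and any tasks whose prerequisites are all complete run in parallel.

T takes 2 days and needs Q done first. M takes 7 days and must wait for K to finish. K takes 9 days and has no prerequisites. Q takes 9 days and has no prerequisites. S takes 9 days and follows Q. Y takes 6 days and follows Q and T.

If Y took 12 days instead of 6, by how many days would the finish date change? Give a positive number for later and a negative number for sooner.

Baseline: Q→S = 9+9 = 18 → 18 days.
Y is off the critical path — its longest chain is 17 days, giving 1 of slack.
The binding chain switches to Q→T→Y = 9+2+12 = 23; finish 23 days.
Change in finish: 23 − 18 = +5 days.

5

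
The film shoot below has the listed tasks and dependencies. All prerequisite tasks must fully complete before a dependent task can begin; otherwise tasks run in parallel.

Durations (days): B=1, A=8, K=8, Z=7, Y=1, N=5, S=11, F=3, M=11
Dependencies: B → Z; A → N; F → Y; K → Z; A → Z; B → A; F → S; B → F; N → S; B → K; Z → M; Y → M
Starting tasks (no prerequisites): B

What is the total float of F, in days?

Critical path: B→K→Z→M = 1+8+7+11 = 27, so the finish is 27 days.
F finishes as early as 4 and must finish by 15.
So F can slip 15 − 4 = 11 days.

11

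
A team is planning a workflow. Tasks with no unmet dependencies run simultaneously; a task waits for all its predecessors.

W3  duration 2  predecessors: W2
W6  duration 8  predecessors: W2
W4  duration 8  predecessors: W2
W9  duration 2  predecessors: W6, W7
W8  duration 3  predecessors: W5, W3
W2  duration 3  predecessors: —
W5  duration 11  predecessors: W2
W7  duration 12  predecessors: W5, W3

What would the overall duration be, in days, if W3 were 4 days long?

28

Actual critical path: W2→W5→W7→W9 = 3+11+12+2 = 28 ⇒ 28 days.
W3 has 9 days of float (longest path through it is 19).
That remains the longest chain; total 28 days.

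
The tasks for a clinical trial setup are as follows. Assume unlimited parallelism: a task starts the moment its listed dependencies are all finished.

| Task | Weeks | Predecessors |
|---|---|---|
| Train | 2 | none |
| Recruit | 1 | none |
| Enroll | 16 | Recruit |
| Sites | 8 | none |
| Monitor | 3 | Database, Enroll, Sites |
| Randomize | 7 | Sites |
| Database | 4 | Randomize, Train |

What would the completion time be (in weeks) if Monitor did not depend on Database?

20

Original critical path: Sites→Randomize→Database→Monitor = 8+7+4+3 = 22 ⇒ 22 weeks.
Without Database→Monitor, Monitor's earliest start moves from 19 to 17.
After: Recruit→Enroll→Monitor = 1+16+3 = 20 → 20 weeks.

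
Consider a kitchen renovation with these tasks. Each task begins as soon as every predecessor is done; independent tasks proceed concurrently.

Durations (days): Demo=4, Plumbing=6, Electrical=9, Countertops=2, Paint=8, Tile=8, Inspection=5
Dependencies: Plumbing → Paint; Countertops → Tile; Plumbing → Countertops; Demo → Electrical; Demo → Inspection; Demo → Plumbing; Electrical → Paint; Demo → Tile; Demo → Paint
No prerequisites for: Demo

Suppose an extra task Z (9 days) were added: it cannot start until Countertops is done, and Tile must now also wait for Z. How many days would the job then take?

29

Originally the job takes 21 days.
With Z inserted, Tile now waits for max(Countertops, Demo, Z).
New critical path: Demo→Plumbing→Countertops→Z→Tile = 4+6+2+9+8 = 29 ⇒ 29 days.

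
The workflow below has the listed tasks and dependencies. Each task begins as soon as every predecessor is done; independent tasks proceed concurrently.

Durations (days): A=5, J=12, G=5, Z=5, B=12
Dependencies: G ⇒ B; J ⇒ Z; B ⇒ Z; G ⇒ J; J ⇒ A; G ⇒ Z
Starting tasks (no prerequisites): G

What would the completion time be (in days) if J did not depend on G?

22

Before: longest chain G→B→Z = 5+12+5 = 22, finish 22.
Without G→J, J's earliest start moves from 5 to 0.
After: G→B→Z = 5+12+5 = 22 → 22 days.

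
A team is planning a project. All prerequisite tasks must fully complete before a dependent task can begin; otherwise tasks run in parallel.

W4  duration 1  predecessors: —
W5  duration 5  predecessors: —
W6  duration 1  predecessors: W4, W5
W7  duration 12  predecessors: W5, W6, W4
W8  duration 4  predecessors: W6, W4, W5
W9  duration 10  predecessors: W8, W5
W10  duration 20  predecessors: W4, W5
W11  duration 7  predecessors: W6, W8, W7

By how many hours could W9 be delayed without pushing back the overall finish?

5

The longest chain is W5→W6→W7→W11 = 5+1+12+7 = 25; overall finish 25 hours.
W9 finishes as early as 20 and must finish by 25.
So W9 can slip 25 − 20 = 5 hours.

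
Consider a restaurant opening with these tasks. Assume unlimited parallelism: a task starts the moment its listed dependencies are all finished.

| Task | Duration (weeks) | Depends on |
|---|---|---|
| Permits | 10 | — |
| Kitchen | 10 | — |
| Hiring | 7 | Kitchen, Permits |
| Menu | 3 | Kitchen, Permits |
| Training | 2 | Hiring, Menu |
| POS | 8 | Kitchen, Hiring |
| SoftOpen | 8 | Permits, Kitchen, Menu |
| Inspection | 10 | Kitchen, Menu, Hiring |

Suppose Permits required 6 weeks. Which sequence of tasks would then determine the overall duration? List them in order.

As given, the longest chain is Permits→Hiring→Inspection = 10+7+10 = 27, so the finish is 27 weeks.
Permits lies on that path, so at 6 weeks the path becomes 23 weeks.
The binding chain switches to Kitchen→Hiring→Inspection = 10+7+10 = 27; finish 27 weeks.

Kitchen, Hiring, Inspection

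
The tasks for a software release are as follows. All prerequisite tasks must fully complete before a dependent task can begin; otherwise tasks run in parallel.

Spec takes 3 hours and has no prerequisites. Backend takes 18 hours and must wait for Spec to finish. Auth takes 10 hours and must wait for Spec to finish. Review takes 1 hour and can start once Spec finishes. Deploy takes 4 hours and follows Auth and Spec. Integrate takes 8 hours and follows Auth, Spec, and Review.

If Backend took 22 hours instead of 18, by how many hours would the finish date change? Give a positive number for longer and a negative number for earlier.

As given, the longest chain is Spec→Backend = 3+18 = 21, so the finish is 21 hours.
Since Backend is critical, the +4 change carries straight to that chain (now 25 hours).
The critical path is still Spec→Backend; finish is now 25 hours.
Change in finish: 25 − 21 = +4 hours.

4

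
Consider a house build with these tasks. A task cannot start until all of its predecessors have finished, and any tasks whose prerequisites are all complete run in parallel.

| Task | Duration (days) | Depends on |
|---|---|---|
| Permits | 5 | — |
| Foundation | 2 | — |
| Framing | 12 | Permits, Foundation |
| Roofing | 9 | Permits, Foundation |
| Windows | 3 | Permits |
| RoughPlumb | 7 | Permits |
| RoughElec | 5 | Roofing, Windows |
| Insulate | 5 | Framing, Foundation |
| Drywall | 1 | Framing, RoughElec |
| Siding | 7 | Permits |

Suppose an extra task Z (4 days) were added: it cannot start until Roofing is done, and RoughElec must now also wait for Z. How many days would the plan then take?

24

Originally the plan takes 22 days.
With Z inserted, RoughElec now waits for max(Roofing, Windows, Z).
New critical path: Permits→Roofing→Z→RoughElec→Drywall = 5+9+4+5+1 = 24 ⇒ 24 days.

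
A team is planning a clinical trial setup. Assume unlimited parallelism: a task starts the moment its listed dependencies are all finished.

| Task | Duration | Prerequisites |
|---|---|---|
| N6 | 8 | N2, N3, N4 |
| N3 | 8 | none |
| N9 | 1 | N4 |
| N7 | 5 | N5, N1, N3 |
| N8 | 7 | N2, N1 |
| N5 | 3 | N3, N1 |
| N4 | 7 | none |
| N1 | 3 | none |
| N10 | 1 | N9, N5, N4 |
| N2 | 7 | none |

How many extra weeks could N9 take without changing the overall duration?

N3→N5→N7 = 8+3+5 = 16 sets the makespan at 16 weeks.
The longest chain containing N9 totals 9 weeks.
So N9 can slip 15 − 8 = 7 weeks.

7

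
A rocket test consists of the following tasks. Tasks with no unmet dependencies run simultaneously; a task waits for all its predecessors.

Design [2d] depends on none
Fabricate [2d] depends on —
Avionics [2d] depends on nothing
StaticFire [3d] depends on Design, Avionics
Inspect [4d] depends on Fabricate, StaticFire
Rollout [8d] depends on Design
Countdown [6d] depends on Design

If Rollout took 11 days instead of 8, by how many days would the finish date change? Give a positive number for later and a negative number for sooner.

3

Baseline: Design→Rollout = 2+8 = 10 → 10 days.
Rollout lies on that path, so at 11 days the path becomes 13 days.
That remains the longest chain; total 13 days.
Change in finish: 13 − 10 = +3 days.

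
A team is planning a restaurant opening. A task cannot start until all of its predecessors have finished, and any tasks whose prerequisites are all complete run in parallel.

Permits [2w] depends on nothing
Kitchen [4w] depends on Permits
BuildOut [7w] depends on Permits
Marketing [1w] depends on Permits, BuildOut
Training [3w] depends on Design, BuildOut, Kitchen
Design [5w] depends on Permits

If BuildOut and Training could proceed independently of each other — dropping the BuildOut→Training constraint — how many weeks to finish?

Original critical path: Permits→BuildOut→Training = 2+7+3 = 12 ⇒ 12 weeks.
Without BuildOut→Training, Training's earliest start moves from 9 to 7.
After: Permits→Design→Training = 2+5+3 = 10 → 10 weeks.

10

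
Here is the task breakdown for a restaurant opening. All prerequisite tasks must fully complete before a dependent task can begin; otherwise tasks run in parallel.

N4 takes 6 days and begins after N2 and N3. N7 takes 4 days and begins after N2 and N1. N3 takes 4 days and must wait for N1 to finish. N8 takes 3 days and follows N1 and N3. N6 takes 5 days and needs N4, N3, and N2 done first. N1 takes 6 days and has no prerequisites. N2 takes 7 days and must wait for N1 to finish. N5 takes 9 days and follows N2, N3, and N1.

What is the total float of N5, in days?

2

Critical path: N1→N2→N4→N6 = 6+7+6+5 = 24, so the finish is 24 days.
Longest path through N5: 22 days (earliest finish 22, latest finish 24).
So N5 can slip 24 − 22 = 2 days.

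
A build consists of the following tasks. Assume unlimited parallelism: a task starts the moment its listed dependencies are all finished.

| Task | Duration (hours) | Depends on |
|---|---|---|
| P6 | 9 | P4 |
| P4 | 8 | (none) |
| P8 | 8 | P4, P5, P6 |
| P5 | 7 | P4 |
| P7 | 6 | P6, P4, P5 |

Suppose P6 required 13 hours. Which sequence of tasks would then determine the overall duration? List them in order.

Actual critical path: P4→P6→P8 = 8+9+8 = 25 ⇒ 25 hours.
P6 lies on that path, so at 13 hours the path becomes 29 hours.
That remains the longest chain; total 29 hours.

P4, P6, P8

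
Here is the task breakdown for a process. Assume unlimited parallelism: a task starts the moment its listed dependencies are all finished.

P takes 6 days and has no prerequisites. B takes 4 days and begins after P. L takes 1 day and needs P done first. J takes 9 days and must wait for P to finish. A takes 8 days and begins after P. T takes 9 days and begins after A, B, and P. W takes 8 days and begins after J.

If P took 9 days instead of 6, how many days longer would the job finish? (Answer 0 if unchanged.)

As given, the longest chain is P→J→W = 6+9+8 = 23, so the finish is 23 days.
P is on the critical path; changing it to 9 makes that path 26 days.
No other chain overtakes it, so the finish is 26 days.
Change in finish: 26 − 23 = +3 days.

3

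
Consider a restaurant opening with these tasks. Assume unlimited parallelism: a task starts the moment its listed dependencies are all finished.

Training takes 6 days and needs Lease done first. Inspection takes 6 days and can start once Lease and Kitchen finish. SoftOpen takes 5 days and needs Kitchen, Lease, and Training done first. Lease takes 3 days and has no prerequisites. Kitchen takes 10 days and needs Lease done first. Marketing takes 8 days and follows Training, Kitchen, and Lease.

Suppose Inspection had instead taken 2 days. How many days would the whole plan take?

Critical path before the change: Lease→Kitchen→Marketing = 3+10+8 = 21 giving 21 days.
The longest path through Inspection is only 19 days, so Inspection has float 2.
That remains the longest chain; total 21 days.

21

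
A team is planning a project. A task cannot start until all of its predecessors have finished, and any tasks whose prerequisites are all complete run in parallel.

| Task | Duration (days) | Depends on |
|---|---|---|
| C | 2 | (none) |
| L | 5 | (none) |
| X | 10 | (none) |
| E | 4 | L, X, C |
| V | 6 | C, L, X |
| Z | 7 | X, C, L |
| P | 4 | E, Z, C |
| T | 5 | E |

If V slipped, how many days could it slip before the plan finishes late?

The longest chain is X→Z→P = 10+7+4 = 21; overall finish 21 days.
V finishes as early as 16 and must finish by 21.
Slack of V = 15 − 10 = 5 days.

5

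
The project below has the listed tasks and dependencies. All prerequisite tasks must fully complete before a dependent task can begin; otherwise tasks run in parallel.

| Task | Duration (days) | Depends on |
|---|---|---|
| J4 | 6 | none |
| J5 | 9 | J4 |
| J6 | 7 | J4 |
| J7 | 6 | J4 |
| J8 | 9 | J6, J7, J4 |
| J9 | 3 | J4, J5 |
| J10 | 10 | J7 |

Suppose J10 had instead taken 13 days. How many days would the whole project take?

25

As given, the longest chain is J4→J7→J10 = 6+6+10 = 22, so the finish is 22 days.
Since J10 is critical, the +3 change carries straight to that chain (now 25 days).
The critical path is still J4→J7→J10; finish is now 25 days.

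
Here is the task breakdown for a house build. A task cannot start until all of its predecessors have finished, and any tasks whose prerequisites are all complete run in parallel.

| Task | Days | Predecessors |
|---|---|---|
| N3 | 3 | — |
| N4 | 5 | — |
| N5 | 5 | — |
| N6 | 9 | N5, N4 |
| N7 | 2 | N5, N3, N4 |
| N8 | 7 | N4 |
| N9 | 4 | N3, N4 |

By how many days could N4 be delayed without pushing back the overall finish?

N4→N6 = 5+9 = 14 sets the makespan at 14 days.
Longest path through N4: 14 days (earliest finish 5, latest finish 5).
So N4 can slip 5 − 5 = 0 days.

0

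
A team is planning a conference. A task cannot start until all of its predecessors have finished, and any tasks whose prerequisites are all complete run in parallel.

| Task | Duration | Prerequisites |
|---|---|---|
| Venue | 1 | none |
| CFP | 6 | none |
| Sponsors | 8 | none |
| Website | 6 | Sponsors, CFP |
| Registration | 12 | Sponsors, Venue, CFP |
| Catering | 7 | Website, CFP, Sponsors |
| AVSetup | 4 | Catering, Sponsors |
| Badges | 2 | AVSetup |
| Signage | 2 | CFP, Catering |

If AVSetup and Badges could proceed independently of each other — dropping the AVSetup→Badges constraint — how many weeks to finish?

25

With the dependency in place, Sponsors→Website→Catering→AVSetup→Badges = 8+6+7+4+2 = 27 sets the finish at 27 weeks.
Without AVSetup→Badges, Badges's earliest start moves from 25 to 0.
After: Sponsors→Website→Catering→AVSetup = 8+6+7+4 = 25 → 25 weeks.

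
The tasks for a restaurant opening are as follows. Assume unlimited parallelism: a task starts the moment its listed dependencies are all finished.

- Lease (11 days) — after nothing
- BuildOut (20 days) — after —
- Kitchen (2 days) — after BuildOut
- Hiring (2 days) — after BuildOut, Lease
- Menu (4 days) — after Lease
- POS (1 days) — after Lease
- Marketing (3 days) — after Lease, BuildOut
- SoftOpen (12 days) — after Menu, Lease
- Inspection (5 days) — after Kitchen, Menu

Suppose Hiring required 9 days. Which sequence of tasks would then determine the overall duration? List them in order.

As given, the longest chain is Lease→Menu→SoftOpen = 11+4+12 = 27, so the finish is 27 days.
Hiring has 5 days of float (longest path through it is 22).
Now BuildOut→Hiring = 20+9 = 29 is longest, so the finish becomes 29 days.

BuildOut, Hiring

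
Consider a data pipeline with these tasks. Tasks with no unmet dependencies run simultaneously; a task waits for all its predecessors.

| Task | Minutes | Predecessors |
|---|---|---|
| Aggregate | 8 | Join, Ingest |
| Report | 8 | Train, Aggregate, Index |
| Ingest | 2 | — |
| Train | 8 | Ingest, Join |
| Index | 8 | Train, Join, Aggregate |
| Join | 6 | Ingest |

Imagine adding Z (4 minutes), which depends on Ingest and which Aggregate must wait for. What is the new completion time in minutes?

Originally the data pipeline takes 32 minutes.
With Z inserted, Aggregate now waits for max(Join, Ingest, Z).
New critical path: Ingest→Join→Aggregate→Index→Report = 2+6+8+8+8 = 32 ⇒ 32 minutes.

32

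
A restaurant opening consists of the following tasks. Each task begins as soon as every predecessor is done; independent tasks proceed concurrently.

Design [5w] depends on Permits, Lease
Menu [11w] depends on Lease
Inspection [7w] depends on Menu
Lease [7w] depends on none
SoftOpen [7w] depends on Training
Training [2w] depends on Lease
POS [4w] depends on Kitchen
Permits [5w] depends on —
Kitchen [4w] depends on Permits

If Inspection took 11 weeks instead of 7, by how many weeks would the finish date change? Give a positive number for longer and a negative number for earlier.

Critical path before the change: Lease→Menu→Inspection = 7+11+7 = 25 giving 25 weeks.
Inspection lies on that path, so at 11 weeks the path becomes 29 weeks.
That remains the longest chain; total 29 weeks.
Change in finish: 29 − 25 = +4 weeks.

4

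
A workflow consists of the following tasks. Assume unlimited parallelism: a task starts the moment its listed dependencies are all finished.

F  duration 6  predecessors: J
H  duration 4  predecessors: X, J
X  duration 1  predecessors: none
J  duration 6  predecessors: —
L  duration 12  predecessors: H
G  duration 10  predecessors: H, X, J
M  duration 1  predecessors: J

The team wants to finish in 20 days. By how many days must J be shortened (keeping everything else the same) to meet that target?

2

Current finish: 22 days; target: 20.
J is on every critical path, so each day cut from J cuts the finish by one (this holds down to a finish of 17).
Need 22 − 20 = 2 days off J → J becomes 4 days, finish becomes 20.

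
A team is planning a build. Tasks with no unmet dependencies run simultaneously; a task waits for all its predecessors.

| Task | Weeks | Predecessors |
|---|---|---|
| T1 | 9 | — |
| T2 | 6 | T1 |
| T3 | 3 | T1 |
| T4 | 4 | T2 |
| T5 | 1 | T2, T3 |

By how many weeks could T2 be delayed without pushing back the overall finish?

0

Critical path: T1→T2→T4 = 9+6+4 = 19, so the finish is 19 weeks.
The longest chain containing T2 totals 19 weeks.
Slack of T2 = 9 − 9 = 0 weeks.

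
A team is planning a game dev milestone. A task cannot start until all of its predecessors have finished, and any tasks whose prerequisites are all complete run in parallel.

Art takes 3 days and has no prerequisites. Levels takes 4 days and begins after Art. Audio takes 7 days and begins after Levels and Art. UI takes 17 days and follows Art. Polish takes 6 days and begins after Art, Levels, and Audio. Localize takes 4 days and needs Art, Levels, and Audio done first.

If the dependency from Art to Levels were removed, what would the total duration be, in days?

With the dependency in place, Art→Levels→Audio→Polish = 3+4+7+6 = 20 sets the finish at 20 days.
Without Art→Levels, Levels's earliest start moves from 3 to 0.
After: Art→UI = 3+17 = 20 → 20 days.

20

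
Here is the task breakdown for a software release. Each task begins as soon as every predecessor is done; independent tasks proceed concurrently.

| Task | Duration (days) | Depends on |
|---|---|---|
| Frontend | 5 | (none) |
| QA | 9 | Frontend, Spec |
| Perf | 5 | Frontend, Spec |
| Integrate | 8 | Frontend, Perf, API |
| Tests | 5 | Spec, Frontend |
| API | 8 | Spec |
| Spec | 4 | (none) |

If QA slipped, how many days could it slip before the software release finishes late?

Critical path: Spec→API→Integrate = 4+8+8 = 20, so the finish is 20 days.
Longest path through QA: 14 days (earliest finish 14, latest finish 20).
Slack of QA = 11 − 5 = 6 days.

6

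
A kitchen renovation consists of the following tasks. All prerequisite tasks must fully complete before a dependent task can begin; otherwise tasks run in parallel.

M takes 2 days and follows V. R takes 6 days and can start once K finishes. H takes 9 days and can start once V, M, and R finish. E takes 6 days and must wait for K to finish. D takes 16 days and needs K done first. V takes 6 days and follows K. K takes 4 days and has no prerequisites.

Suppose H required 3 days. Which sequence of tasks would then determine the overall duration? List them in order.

K, D

The binding path is K→V→M→H = 4+6+2+9 = 21; finish at 21 days.
H is on the critical path; changing it to 3 makes that path 15 days.
Now K→D = 4+16 = 20 is longest, so the finish becomes 20 days.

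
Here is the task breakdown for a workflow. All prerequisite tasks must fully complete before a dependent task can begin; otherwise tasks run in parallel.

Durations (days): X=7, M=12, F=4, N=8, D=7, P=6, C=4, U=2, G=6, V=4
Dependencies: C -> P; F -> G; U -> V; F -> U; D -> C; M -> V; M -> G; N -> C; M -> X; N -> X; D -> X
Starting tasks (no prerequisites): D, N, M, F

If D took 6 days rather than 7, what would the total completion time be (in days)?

Critical path before the change: M→X = 12+7 = 19 giving 19 days.
D is off the critical path — its longest chain is 17 days, giving 2 of slack.
The critical path is still M→X; finish is now 19 days.

19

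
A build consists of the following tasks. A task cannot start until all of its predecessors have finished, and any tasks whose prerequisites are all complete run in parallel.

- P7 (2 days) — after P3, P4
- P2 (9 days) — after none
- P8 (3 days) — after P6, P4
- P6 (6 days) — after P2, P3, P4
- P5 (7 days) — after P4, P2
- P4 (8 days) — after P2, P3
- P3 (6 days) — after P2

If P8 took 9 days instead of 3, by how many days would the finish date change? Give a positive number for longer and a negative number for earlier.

6

Baseline: P2→P3→P4→P6→P8 = 9+6+8+6+3 = 32 → 32 days.
Since P8 is critical, the +6 change carries straight to that chain (now 38 days).
That remains the longest chain; total 38 days.
Change in finish: 38 − 32 = +6 days.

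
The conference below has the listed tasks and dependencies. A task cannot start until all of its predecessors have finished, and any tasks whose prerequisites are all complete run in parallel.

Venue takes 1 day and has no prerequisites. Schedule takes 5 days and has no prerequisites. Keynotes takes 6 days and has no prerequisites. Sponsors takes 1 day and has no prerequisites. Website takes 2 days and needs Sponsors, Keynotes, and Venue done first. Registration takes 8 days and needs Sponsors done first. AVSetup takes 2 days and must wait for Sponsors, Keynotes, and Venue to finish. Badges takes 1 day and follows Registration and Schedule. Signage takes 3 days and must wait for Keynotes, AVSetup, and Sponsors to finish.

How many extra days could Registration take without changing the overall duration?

1

Critical path: Keynotes→AVSetup→Signage = 6+2+3 = 11, so the finish is 11 days.
Registration finishes as early as 9 and must finish by 10.
Slack of Registration = 2 − 1 = 1 day.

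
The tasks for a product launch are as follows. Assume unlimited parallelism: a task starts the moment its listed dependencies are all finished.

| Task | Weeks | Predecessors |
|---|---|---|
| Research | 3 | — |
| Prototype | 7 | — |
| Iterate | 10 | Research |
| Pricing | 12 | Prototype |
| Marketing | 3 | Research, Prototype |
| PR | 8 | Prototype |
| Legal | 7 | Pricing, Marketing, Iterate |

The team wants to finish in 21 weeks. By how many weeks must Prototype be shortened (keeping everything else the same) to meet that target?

5

Current finish: 26 weeks; target: 21.
Prototype is on every critical path, so each week cut from Prototype cuts the finish by one (this holds down to a finish of 20).
Need 26 − 21 = 5 weeks off Prototype → Prototype becomes 2 weeks, finish becomes 21.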